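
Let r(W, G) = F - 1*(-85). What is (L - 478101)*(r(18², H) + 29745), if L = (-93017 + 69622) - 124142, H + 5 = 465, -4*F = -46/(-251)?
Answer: -4684350971703/251 ≈ -1.8663e+10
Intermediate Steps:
F = -23/502 (F = -(-23)/(2*(-251)) = -(-23)*(-1)/(2*251) = -¼*46/251 = -23/502 ≈ -0.045817)
H = 460 (H = -5 + 465 = 460)
L = -147537 (L = -23395 - 124142 = -147537)
r(W, G) = 42647/502 (r(W, G) = -23/502 - 1*(-85) = -23/502 + 85 = 42647/502)
(L - 478101)*(r(18², H) + 29745) = (-147537 - 478101)*(42647/502 + 29745) = -625638*14974637/502 = -4684350971703/251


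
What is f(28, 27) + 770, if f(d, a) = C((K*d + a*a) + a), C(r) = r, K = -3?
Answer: 1442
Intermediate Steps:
f(d, a) = a + a**2 - 3*d (f(d, a) = (-3*d + a*a) + a = (-3*d + a**2) + a = (a**2 - 3*d) + a = a + a**2 - 3*d)
f(28, 27) + 770 = (27 + 27**2 - 3*28) + 770 = (27 + 729 - 84) + 770 = 672 + 770 = 1442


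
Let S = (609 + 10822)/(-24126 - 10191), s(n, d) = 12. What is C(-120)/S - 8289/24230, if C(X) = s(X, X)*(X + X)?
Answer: 2394627869241/276973130 ≈ 8645.7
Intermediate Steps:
S = -11431/34317 (S = 11431/(-34317) = 11431*(-1/34317) = -11431/34317 ≈ -0.33310)
C(X) = 24*X (C(X) = 12*(X + X) = 12*(2*X) = 24*X)
C(-120)/S - 8289/24230 = (24*(-120))/(-11431/34317) - 8289/24230 = -2880*(-34317/11431) - 8289*1/24230 = 98832960/11431 - 8289/24230 = 2394627869241/276973130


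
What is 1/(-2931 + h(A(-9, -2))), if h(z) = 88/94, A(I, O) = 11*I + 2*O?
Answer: -47/137713 ≈ -0.00034129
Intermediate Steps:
A(I, O) = 2*O + 11*I
h(z) = 44/47 (h(z) = 88*(1/94) = 44/47)
1/(-2931 + h(A(-9, -2))) = 1/(-2931 + 44/47) = 1/(-137713/47) = -47/137713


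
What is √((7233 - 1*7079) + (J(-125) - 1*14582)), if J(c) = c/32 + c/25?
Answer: I*√923962/8 ≈ 120.15*I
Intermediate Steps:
J(c) = 57*c/800 (J(c) = c*(1/32) + c*(1/25) = c/32 + c/25 = 57*c/800)
√((7233 - 1*7079) + (J(-125) - 1*14582)) = √((7233 - 1*7079) + ((57/800)*(-125) - 1*14582)) = √((7233 - 7079) + (-285/32 - 14582)) = √(154 - 466909/32) = √(-461981/32) = I*√923962/8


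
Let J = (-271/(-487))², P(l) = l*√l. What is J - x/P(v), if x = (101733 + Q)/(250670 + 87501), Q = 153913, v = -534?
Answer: 73441/237169 - 127823*I*√534/48215744838 ≈ 0.30966 - 6.1262e-5*I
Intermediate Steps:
P(l) = l^(3/2)
x = 255646/338171 (x = (101733 + 153913)/(250670 + 87501) = 255646/338171 ≈ 0.75597)
J = 73441/237169 (J = (-271*(-1/487))² = (271/487)² = 73441/237169 ≈ 0.30966)
J - x/P(v) = 73441/237169 - 255646/(338171*((-534)^(3/2))) = 73441/237169 - 255646/(338171*((-534*I*√534))) = 73441/237169 - 255646*I*√534/285156/338171 = 73441/237169 - 127823*I*√534/48215744838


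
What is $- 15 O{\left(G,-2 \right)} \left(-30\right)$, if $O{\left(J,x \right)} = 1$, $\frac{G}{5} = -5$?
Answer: $450$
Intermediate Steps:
$G = -25$ ($G = 5 \left(-5\right) = -25$)
$- 15 O{\left(G,-2 \right)} \left(-30\right) = \left(-15\right) 1 \left(-30\right) = \left(-15\right) \left(-30\right) = 450$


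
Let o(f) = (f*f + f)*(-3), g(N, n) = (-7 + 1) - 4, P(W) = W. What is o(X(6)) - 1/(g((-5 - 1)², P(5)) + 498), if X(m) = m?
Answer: -61489/488 ≈ -126.00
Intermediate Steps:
g(N, n) = -10 (g(N, n) = -6 - 4 = -10)
o(f) = -3*f - 3*f² (o(f) = (f² + f)*(-3) = (f + f²)*(-3) = -3*f - 3*f²)
o(X(6)) - 1/(g((-5 - 1)², P(5)) + 498) = -3*6*(1 + 6) - 1/(-10 + 498) = -3*6*7 - 1/488 = -126 - 1*1/488 = -126 - 1/488 = -61489/488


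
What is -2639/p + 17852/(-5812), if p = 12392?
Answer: -59139963/18005576 ≈ -3.2845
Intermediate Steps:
-2639/p + 17852/(-5812) = -2639/12392 + 17852/(-5812) = -2639*1/12392 + 17852*(-1/5812) = -2639/12392 - 4463/1453 = -59139963/18005576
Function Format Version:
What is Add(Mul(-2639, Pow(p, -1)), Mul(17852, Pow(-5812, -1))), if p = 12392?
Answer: Rational(-59139963, 18005576) ≈ -3.2845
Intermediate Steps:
Add(Mul(-2639, Pow(p, -1)), Mul(17852, Pow(-5812, -1))) = Add(Mul(-2639, Pow(12392, -1)), Mul(17852, Pow(-5812, -1))) = Add(Mul(-2639, Rational(1, 12392)), Mul(17852, Rational(-1, 5812))) = Add(Rational(-2639, 12392), Rational(-4463, 1453)) = Rational(-59139963, 18005576)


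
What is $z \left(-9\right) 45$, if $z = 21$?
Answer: $-8505$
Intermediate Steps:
$z \left(-9\right) 45 = 21 \left(-9\right) 45 = \left(-189\right) 45 = -8505$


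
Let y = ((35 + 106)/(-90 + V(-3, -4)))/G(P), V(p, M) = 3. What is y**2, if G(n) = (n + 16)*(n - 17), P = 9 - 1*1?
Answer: 2209/39237696 ≈ 5.6298e-5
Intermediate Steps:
P = 8 (P = 9 - 1 = 8)
G(n) = (-17 + n)*(16 + n) (G(n) = (16 + n)*(-17 + n) = (-17 + n)*(16 + n))
y = 47/6264 (y = ((35 + 106)/(-90 + 3))/(-272 + 8**2 - 1*8) = (141/(-87))/(-272 + 64 - 8) = (141*(-1/87))/(-216) = -47/29*(-1/216) = 47/6264 ≈ 0.0075032)
y**2 = (47/6264)**2 = 2209/39237696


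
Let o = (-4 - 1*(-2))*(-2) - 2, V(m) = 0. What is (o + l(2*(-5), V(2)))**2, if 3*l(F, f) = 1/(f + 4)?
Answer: 625/144 ≈ 4.3403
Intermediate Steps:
l(F, f) = 1/(3*(4 + f)) (l(F, f) = 1/(3*(f + 4)) = 1/(3*(4 + f)))
o = 2 (o = (-4 + 2)*(-2) - 2 = -2*(-2) - 2 = 4 - 2 = 2)
(o + l(2*(-5), V(2)))**2 = (2 + 1/(3*(4 + 0)))**2 = (2 + (1/3)/4)**2 = (2 + (1/3)*(1/4))**2 = (2 + 1/12)**2 = (25/12)**2 = 625/144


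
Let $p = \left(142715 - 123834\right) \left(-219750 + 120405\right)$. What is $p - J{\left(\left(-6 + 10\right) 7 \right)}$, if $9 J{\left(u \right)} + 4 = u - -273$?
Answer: $-1875732978$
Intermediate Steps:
$p = -1875732945$ ($p = 18881 \left(-99345\right) = -1875732945$)
$J{\left(u \right)} = \frac{269}{9} + \frac{u}{9}$ ($J{\left(u \right)} = - \frac{4}{9} + \frac{u - -273}{9} = - \frac{4}{9} + \frac{u + 273}{9} = - \frac{4}{9} + \frac{273 + u}{9} = - \frac{4}{9} + \left(\frac{91}{3} + \frac{u}{9}\right) = \frac{269}{9} + \frac{u}{9}$)
$p - J{\left(\left(-6 + 10\right) 7 \right)} = -1875732945 - \left(\frac{269}{9} + \frac{\left(-6 + 10\right) 7}{9}\right) = -1875732945 - \left(\frac{269}{9} + \frac{4 \cdot 7}{9}\right) = -1875732945 - \left(\frac{269}{9} + \frac{1}{9} \cdot 28\right) = -1875732945 - \left(\frac{269}{9} + \frac{28}{9}\right) = -1875732945 - 33 = -1875732978$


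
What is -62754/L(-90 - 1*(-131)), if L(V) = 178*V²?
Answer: -31377/149609 ≈ -0.20973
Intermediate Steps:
-62754/L(-90 - 1*(-131)) = -62754*1/(178*(-90 - 1*(-131))²) = -62754*1/(178*(-90 + 131)²) = -62754/(178*41²) = -62754/(178*1681) = -62754/299218 = -62754*1/299218 = -31377/149609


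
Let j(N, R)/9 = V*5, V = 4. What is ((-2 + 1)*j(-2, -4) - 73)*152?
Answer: -38456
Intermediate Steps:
j(N, R) = 180 (j(N, R) = 9*(4*5) = 9*20 = 180)
((-2 + 1)*j(-2, -4) - 73)*152 = ((-2 + 1)*180 - 73)*152 = (-1*180 - 73)*152 = (-180 - 73)*152 = -253*152 = -38456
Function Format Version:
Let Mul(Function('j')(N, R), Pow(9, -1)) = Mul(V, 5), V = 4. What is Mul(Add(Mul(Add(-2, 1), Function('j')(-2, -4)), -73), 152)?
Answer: -38456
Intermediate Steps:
Function('j')(N, R) = 180 (Function('j')(N, R) = Mul(9, Mul(4, 5)) = Mul(9, 20) = 180)
Mul(Add(Mul(Add(-2, 1), Function('j')(-2, -4)), -73), 152) = Mul(Add(Mul(Add(-2, 1), 180), -73), 152) = Mul(Add(Mul(-1, 180), -73), 152) = Mul(Add(-180, -73), 152) = Mul(-253, 152) = -38456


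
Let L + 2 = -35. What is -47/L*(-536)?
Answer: -25192/37 ≈ -680.87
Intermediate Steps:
L = -37 (L = -2 - 35 = -37)
-47/L*(-536) = -47/(-37)*(-536) = -47*(-1/37)*(-536) = (47/37)*(-536) = -25192/37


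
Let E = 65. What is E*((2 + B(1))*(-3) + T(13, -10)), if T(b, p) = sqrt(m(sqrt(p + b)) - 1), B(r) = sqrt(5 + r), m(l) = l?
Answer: -390 - 195*sqrt(6) + 65*sqrt(-1 + sqrt(3)) ≈ -812.04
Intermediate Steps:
T(b, p) = sqrt(-1 + sqrt(b + p)) (T(b, p) = sqrt(sqrt(p + b) - 1) = sqrt(sqrt(b + p) - 1) = sqrt(-1 + sqrt(b + p)))
E*((2 + B(1))*(-3) + T(13, -10)) = 65*((2 + sqrt(5 + 1))*(-3) + sqrt(-1 + sqrt(13 - 10))) = 65*((2 + sqrt(6))*(-3) + sqrt(-1 + sqrt(3))) = 65*((-6 - 3*sqrt(6)) + sqrt(-1 + sqrt(3))) = 65*(-6 + sqrt(-1 + sqrt(3)) - 3*sqrt(6)) = -390 - 195*sqrt(6) + 65*sqrt(-1 + sqrt(3))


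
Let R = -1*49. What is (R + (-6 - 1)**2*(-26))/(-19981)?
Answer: 1323/19981 ≈ 0.066213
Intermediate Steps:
R = -49
(R + (-6 - 1)**2*(-26))/(-19981) = (-49 + (-6 - 1)**2*(-26))/(-19981) = (-49 + (-7)**2*(-26))*(-1/19981) = (-49 + 49*(-26))*(-1/19981) = (-49 - 1274)*(-1/19981) = -1323*(-1/19981) = 1323/19981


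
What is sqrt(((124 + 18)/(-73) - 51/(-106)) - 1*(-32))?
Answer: sqrt(1828388806)/7738 ≈ 5.5259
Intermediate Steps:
sqrt(((124 + 18)/(-73) - 51/(-106)) - 1*(-32)) = sqrt((142*(-1/73) - 51*(-1/106)) + 32) = sqrt((-142/73 + 51/106) + 32) = sqrt(-11329/7738 + 32) = sqrt(236287/7738) = sqrt(1828388806)/7738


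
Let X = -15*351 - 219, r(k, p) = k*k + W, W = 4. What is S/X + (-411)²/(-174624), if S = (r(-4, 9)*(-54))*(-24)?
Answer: -151461579/26601056 ≈ -5.6938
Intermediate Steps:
r(k, p) = 4 + k² (r(k, p) = k*k + 4 = k² + 4 = 4 + k²)
S = 25920 (S = ((4 + (-4)²)*(-54))*(-24) = ((4 + 16)*(-54))*(-24) = (20*(-54))*(-24) = -1080*(-24) = 25920)
X = -5484 (X = -5265 - 219 = -5484)
S/X + (-411)²/(-174624) = 25920/(-5484) + (-411)²/(-174624) = 25920*(-1/5484) + 168921*(-1/174624) = -2160/457 - 56307/58208 = -151461579/26601056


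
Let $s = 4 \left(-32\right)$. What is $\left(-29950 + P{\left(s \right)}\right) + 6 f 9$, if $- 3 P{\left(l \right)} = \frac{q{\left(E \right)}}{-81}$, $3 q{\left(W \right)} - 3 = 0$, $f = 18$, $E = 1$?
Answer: $- \frac{7041653}{243} \approx -28978.0$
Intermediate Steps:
$q{\left(W \right)} = 1$ ($q{\left(W \right)} = 1 + \frac{1}{3} \cdot 0 = 1 + 0 = 1$)
$s = -128$
$P{\left(l \right)} = \frac{1}{243}$ ($P{\left(l \right)} = - \frac{1 \frac{1}{-81}}{3} = - \frac{1 \left(- \frac{1}{81}\right)}{3} = \left(- \frac{1}{3}\right) \left(- \frac{1}{81}\right) = \frac{1}{243}$)
$\left(-29950 + P{\left(s \right)}\right) + 6 f 9 = \left(-29950 + \frac{1}{243}\right) + 6 \cdot 18 \cdot 9 = - \frac{7277849}{243} + 108 \cdot 9 = - \frac{7277849}{243} + 972 = - \frac{7041653}{243}$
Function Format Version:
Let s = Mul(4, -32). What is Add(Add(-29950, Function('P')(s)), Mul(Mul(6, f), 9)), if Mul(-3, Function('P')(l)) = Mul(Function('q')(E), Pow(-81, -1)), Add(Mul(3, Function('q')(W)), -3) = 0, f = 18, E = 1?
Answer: Rational(-7041653, 243) ≈ -28978.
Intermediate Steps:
Function('q')(W) = 1 (Function('q')(W) = Add(1, Mul(Rational(1, 3), 0)) = Add(1, 0) = 1)
s = -128
Function('P')(l) = Rational(1, 243) (Function('P')(l) = Mul(Rational(-1, 3), Mul(1, Pow(-81, -1))) = Mul(Rational(-1, 3), Mul(1, Rational(-1, 81))) = Mul(Rational(-1, 3), Rational(-1, 81)) = Rational(1, 243))
Add(Add(-29950, Function('P')(s)), Mul(Mul(6, f), 9)) = Add(Add(-29950, Rational(1, 243)), Mul(Mul(6, 18), 9)) = Add(Rational(-7277849, 243), Mul(108, 9)) = Add(Rational(-7277849, 243), 972) = Rational(-7041653, 243)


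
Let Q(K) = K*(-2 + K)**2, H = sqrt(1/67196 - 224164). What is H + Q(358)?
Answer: 45371488 + I*sqrt(253042062678257)/33598 ≈ 4.5372e+7 + 473.46*I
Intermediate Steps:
H = I*sqrt(253042062678257)/33598 (H = sqrt(1/67196 - 224164) = sqrt(-15062924143/67196) = I*sqrt(253042062678257)/33598 ≈ 473.46*I)
H + Q(358) = I*sqrt(253042062678257)/33598 + 358*(-2 + 358)**2 = I*sqrt(253042062678257)/33598 + 358*356**2 = I*sqrt(253042062678257)/33598 + 358*126736 = I*sqrt(253042062678257)/33598 + 45371488 = 45371488 + I*sqrt(253042062678257)/33598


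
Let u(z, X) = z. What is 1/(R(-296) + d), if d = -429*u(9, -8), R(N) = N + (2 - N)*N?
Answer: -1/92365 ≈ -1.0827e-5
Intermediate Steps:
R(N) = N + N*(2 - N)
d = -3861 (d = -429*9 = -3861)
1/(R(-296) + d) = 1/(-296*(3 - 1*(-296)) - 3861) = 1/(-296*(3 + 296) - 3861) = 1/(-296*299 - 3861) = 1/(-88504 - 3861) = 1/(-92365) = -1/92365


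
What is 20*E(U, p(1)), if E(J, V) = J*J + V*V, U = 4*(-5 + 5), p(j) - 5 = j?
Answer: 720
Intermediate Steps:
p(j) = 5 + j
U = 0 (U = 4*0 = 0)
E(J, V) = J² + V²
20*E(U, p(1)) = 20*(0² + (5 + 1)²) = 20*(0 + 6²) = 20*(0 + 36) = 20*36 = 720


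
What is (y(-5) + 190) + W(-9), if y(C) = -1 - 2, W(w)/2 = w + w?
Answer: 151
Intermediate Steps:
W(w) = 4*w (W(w) = 2*(w + w) = 2*(2*w) = 4*w)
y(C) = -3
(y(-5) + 190) + W(-9) = (-3 + 190) + 4*(-9) = 187 - 36 = 151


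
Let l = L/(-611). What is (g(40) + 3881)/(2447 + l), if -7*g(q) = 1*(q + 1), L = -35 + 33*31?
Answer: 424974/268177 ≈ 1.5847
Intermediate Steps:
L = 988 (L = -35 + 1023 = 988)
g(q) = -⅐ - q/7 (g(q) = -(q + 1)/7 = -(1 + q)/7 = -⅐ - q/7)
l = -76/47 (l = 988/(-611) = 988*(-1/611) = -76/47 ≈ -1.6170)
(g(40) + 3881)/(2447 + l) = ((-⅐ - ⅐*40) + 3881)/(2447 - 76/47) = ((-⅐ - 40/7) + 3881)/(114933/47) = (-41/7 + 3881)*(47/114933) = (27126/7)*(47/114933) = 424974/268177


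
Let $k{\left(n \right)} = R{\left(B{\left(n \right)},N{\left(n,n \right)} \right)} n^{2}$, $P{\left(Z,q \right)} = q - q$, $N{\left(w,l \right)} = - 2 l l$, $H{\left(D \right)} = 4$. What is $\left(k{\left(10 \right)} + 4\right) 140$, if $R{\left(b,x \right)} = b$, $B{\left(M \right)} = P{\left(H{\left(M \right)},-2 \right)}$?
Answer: $560$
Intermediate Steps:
$N{\left(w,l \right)} = - 2 l^{2}$
$P{\left(Z,q \right)} = 0$
$B{\left(M \right)} = 0$
$k{\left(n \right)} = 0$ ($k{\left(n \right)} = 0 n^{2} = 0$)
$\left(k{\left(10 \right)} + 4\right) 140 = \left(0 + 4\right) 140 = 4 \cdot 140 = 560$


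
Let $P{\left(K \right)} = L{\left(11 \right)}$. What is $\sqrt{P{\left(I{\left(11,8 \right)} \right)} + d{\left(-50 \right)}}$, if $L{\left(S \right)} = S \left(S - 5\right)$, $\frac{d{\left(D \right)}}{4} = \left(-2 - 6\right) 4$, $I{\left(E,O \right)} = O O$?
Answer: $i \sqrt{62} \approx 7.874 i$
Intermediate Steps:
$I{\left(E,O \right)} = O^{2}$
$d{\left(D \right)} = -128$ ($d{\left(D \right)} = 4 \left(-2 - 6\right) 4 = 4 \left(\left(-8\right) 4\right) = 4 \left(-32\right) = -128$)
$L{\left(S \right)} = S \left(-5 + S\right)$
$P{\left(K \right)} = 66$ ($P{\left(K \right)} = 11 \left(-5 + 11\right) = 11 \cdot 6 = 66$)
$\sqrt{P{\left(I{\left(11,8 \right)} \right)} + d{\left(-50 \right)}} = \sqrt{66 - 128} = \sqrt{-62} = i \sqrt{62}$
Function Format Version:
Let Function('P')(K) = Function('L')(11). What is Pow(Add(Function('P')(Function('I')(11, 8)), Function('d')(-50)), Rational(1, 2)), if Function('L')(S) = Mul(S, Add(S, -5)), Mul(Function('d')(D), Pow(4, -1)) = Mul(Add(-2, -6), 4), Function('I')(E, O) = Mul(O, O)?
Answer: Mul(I, Pow(62, Rational(1, 2))) ≈ Mul(7.8740, I)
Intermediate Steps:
Function('I')(E, O) = Pow(O, 2)
Function('d')(D) = -128 (Function('d')(D) = Mul(4, Mul(Add(-2, -6), 4)) = Mul(4, Mul(-8, 4)) = Mul(4, -32) = -128)
Function('L')(S) = Mul(S, Add(-5, S))
Function('P')(K) = 66 (Function('P')(K) = Mul(11, Add(-5, 11)) = Mul(11, 6) = 66)
Pow(Add(Function('P')(Function('I')(11, 8)), Function('d')(-50)), Rational(1, 2)) = Pow(Add(66, -128), Rational(1, 2)) = Pow(-62, Rational(1, 2)) = Mul(I, Pow(62, Rational(1, 2)))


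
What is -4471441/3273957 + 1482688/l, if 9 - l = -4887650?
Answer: -17000622090203/16001985396663 ≈ -1.0624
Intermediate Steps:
l = 4887659 (l = 9 - 1*(-4887650) = 9 + 4887650 = 4887659)
-4471441/3273957 + 1482688/l = -4471441/3273957 + 1482688/4887659 = -17000622090203/16001985396663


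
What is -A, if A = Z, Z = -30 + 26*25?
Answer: -620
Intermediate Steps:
Z = 620 (Z = -30 + 650 = 620)
A = 620
-A = -1*620 = -620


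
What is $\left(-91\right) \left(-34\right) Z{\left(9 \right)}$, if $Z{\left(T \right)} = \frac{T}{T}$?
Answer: $3094$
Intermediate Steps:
$Z{\left(T \right)} = 1$
$\left(-91\right) \left(-34\right) Z{\left(9 \right)} = \left(-91\right) \left(-34\right) 1 = 3094 \cdot 1 = 3094$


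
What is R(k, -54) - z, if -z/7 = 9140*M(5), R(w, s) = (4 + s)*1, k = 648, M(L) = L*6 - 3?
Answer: 1727410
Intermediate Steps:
M(L) = -3 + 6*L (M(L) = 6*L - 3 = -3 + 6*L)
R(w, s) = 4 + s
z = -1727460 (z = -63980*(-3 + 6*5) = -63980*(-3 + 30) = -63980*27 = -7*246780 = -1727460)
R(k, -54) - z = (4 - 54) - 1*(-1727460) = -50 + 1727460 = 1727410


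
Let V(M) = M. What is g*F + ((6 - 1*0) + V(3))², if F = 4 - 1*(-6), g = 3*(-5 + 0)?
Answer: -69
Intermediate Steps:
g = -15 (g = 3*(-5) = -15)
F = 10 (F = 4 + 6 = 10)
g*F + ((6 - 1*0) + V(3))² = -15*10 + ((6 - 1*0) + 3)² = -150 + ((6 + 0) + 3)² = -150 + (6 + 3)² = -150 + 9² = -150 + 81 = -69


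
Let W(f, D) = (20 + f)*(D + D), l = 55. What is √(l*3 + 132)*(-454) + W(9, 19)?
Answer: 1102 - 1362*√33 ≈ -6722.1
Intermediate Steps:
W(f, D) = 2*D*(20 + f) (W(f, D) = (20 + f)*(2*D) = 2*D*(20 + f))
√(l*3 + 132)*(-454) + W(9, 19) = √(55*3 + 132)*(-454) + 2*19*(20 + 9) = √(165 + 132)*(-454) + 2*19*29 = √297*(-454) + 1102 = (3*√33)*(-454) + 1102 = -1362*√33 + 1102 = 1102 - 1362*√33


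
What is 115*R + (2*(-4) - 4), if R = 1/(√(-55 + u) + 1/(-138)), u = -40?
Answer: -21726042/1809181 - 2190060*I*√95/1809181 ≈ -12.009 - 11.799*I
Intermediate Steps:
R = 1/(-1/138 + I*√95) (R = 1/(√(-55 - 40) + 1/(-138)) = 1/(√(-95) - 1/138) = 1/(I*√95 - 1/138) = 1/(-1/138 + I*√95) ≈ -7.63e-5 - 0.1026*I)
115*R + (2*(-4) - 4) = 115*(-138/1809181 - 19044*I*√95/1809181) + (2*(-4) - 4) = (-15870/1809181 - 2190060*I*√95/1809181) + (-8 - 4) = (-15870/1809181 - 2190060*I*√95/1809181) - 12 = -21726042/1809181 - 2190060*I*√95/1809181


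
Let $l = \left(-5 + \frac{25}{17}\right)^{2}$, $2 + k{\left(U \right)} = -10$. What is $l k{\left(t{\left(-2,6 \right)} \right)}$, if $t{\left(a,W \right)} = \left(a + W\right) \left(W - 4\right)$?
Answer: $- \frac{43200}{289} \approx -149.48$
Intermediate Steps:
$t{\left(a,W \right)} = \left(-4 + W\right) \left(W + a\right)$ ($t{\left(a,W \right)} = \left(W + a\right) \left(-4 + W\right) = \left(-4 + W\right) \left(W + a\right)$)
$k{\left(U \right)} = -12$ ($k{\left(U \right)} = -2 - 10 = -12$)
$l = \frac{3600}{289}$ ($l = \left(-5 + 25 \cdot \frac{1}{17}\right)^{2} = \left(-5 + \frac{25}{17}\right)^{2} = \left(- \frac{60}{17}\right)^{2} = \frac{3600}{289} \approx 12.457$)
$l k{\left(t{\left(-2,6 \right)} \right)} = \frac{3600}{289} \left(-12\right) = - \frac{43200}{289}$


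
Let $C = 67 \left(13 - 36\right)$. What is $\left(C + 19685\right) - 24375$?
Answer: $-6231$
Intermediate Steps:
$C = -1541$ ($C = 67 \left(-23\right) = -1541$)
$\left(C + 19685\right) - 24375 = \left(-1541 + 19685\right) - 24375 = 18144 - 24375 = -6231$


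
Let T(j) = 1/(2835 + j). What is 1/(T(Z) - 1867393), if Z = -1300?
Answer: -1535/2866448254 ≈ -5.3551e-7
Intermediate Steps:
1/(T(Z) - 1867393) = 1/(1/(2835 - 1300) - 1867393) = 1/(1/1535 - 1867393) = 1/(-2866448254/1535) = -1535/2866448254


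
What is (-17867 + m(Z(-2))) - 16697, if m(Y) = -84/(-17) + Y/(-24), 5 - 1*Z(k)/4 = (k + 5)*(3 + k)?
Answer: -1762529/51 ≈ -34559.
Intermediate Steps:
Z(k) = 20 - 4*(3 + k)*(5 + k) (Z(k) = 20 - 4*(k + 5)*(3 + k) = 20 - 4*(5 + k)*(3 + k) = 20 - 4*(3 + k)*(5 + k))
m(Y) = 84/17 - Y/24 (m(Y) = -84*(-1/17) + Y*(-1/24) = 84/17 - Y/24)
(-17867 + m(Z(-2))) - 16697 = (-17867 + (84/17 - (-40 - 32*(-2) - 4*(-2)**2)/24)) - 16697 = (-17867 + (84/17 - (-40 + 64 - 4*4)/24)) - 16697 = (-17867 + (84/17 - (-40 + 64 - 16)/24)) - 16697 = (-17867 + (84/17 - 1/24*8)) - 16697 = (-17867 + (84/17 - 1/3)) - 16697 = (-17867 + 235/51) - 16697 = -910982/51 - 16697 = -1762529/51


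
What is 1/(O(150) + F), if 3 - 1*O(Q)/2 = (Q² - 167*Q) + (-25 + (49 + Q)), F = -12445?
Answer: -1/7687 ≈ -0.00013009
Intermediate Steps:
O(Q) = -42 - 2*Q² + 332*Q (O(Q) = 6 - 2*((Q² - 167*Q) + (-25 + (49 + Q))) = 6 - 2*((Q² - 167*Q) + (24 + Q)) = 6 - 2*(24 + Q² - 166*Q) = 6 + (-48 - 2*Q² + 332*Q) = -42 - 2*Q² + 332*Q)
1/(O(150) + F) = 1/((-42 - 2*150² + 332*150) - 12445) = 1/((-42 - 2*22500 + 49800) - 12445) = 1/((-42 - 45000 + 49800) - 12445) = 1/(4758 - 12445) = 1/(-7687) = -1/7687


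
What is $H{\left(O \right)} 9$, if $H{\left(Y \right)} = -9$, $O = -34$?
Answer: $-81$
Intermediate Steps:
$H{\left(O \right)} 9 = \left(-9\right) 9 = -81$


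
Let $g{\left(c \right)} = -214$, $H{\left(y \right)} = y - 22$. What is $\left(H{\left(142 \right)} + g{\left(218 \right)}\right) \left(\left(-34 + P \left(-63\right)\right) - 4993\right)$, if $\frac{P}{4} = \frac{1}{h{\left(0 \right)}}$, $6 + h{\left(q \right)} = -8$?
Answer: $470846$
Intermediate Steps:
$h{\left(q \right)} = -14$ ($h{\left(q \right)} = -6 - 8 = -14$)
$H{\left(y \right)} = -22 + y$
$P = - \frac{2}{7}$ ($P = \frac{4}{-14} = 4 \left(- \frac{1}{14}\right) = - \frac{2}{7} \approx -0.28571$)
$\left(H{\left(142 \right)} + g{\left(218 \right)}\right) \left(\left(-34 + P \left(-63\right)\right) - 4993\right) = \left(\left(-22 + 142\right) - 214\right) \left(\left(-34 - -18\right) - 4993\right) = \left(120 - 214\right) \left(\left(-34 + 18\right) - 4993\right) = - 94 \left(-16 - 4993\right) = \left(-94\right) \left(-5009\right) = 470846$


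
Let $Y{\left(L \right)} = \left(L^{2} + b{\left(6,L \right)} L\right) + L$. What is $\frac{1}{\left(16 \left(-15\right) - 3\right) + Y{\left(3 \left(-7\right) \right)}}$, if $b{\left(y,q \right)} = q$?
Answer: $\frac{1}{618} \approx 0.0016181$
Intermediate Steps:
$Y{\left(L \right)} = L + 2 L^{2}$ ($Y{\left(L \right)} = \left(L^{2} + L L\right) + L = \left(L^{2} + L^{2}\right) + L = 2 L^{2} + L = L + 2 L^{2}$)
$\frac{1}{\left(16 \left(-15\right) - 3\right) + Y{\left(3 \left(-7\right) \right)}} = \frac{1}{\left(16 \left(-15\right) - 3\right) + 3 \left(-7\right) \left(1 + 2 \cdot 3 \left(-7\right)\right)} = \frac{1}{\left(-240 - 3\right) - 21 \left(1 + 2 \left(-21\right)\right)} = \frac{1}{-243 - 21 \left(1 - 42\right)} = \frac{1}{-243 - -861} = \frac{1}{-243 + 861} = \frac{1}{618}$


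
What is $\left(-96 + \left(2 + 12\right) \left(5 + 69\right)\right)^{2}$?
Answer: $883600$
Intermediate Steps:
$\left(-96 + \left(2 + 12\right) \left(5 + 69\right)\right)^{2} = \left(-96 + 14 \cdot 74\right)^{2} = \left(-96 + 1036\right)^{2} = 940^{2} = 883600$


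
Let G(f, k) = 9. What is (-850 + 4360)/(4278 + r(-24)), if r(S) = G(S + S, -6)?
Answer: 1170/1429 ≈ 0.81875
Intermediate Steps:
r(S) = 9
(-850 + 4360)/(4278 + r(-24)) = (-850 + 4360)/(4278 + 9) = 3510/4287 = 3510*(1/4287) = 1170/1429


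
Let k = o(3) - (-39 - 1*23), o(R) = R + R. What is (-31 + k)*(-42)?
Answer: -1554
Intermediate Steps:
o(R) = 2*R
k = 68 (k = 2*3 - (-39 - 1*23) = 6 - (-39 - 23) = 6 - 1*(-62) = 6 + 62 = 68)
(-31 + k)*(-42) = (-31 + 68)*(-42) = 37*(-42) = -1554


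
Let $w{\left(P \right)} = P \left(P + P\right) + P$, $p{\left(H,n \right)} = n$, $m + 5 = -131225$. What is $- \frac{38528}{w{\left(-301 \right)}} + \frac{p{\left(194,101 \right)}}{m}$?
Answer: $- \frac{16858141}{78869230} \approx -0.21375$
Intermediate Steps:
$m = -131230$ ($m = -5 - 131225 = -131230$)
$w{\left(P \right)} = P + 2 P^{2}$ ($w{\left(P \right)} = P 2 P + P = 2 P^{2} + P = P + 2 P^{2}$)
$- \frac{38528}{w{\left(-301 \right)}} + \frac{p{\left(194,101 \right)}}{m} = - \frac{38528}{\left(-301\right) \left(1 + 2 \left(-301\right)\right)} + \frac{101}{-131230} = - \frac{38528}{\left(-301\right) \left(1 - 602\right)} + 101 \left(- \frac{1}{131230}\right) = - \frac{38528}{\left(-301\right) \left(-601\right)} - \frac{101}{131230} = - \frac{38528}{180901} - \frac{101}{131230} = \left(-38528\right) \frac{1}{180901} - \frac{101}{131230} = - \frac{128}{601} - \frac{101}{131230} = - \frac{16858141}{78869230}$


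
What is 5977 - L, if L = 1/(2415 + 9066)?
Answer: 68621936/11481 ≈ 5977.0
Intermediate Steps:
L = 1/11481 ≈ 8.7100e-5
5977 - L = 5977 - 1*1/11481 = 5977 - 1/11481 = 68621936/11481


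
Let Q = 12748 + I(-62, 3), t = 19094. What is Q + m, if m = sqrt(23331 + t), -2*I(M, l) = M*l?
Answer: 12841 + 5*sqrt(1697) ≈ 13047.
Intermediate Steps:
I(M, l) = -M*l/2
m = 5*sqrt(1697) (m = sqrt(23331 + 19094) = sqrt(42425) = 5*sqrt(1697) ≈ 205.97)
Q = 12841 (Q = 12748 - 1/2*(-62)*3 = 12748 + 93 = 12841)
Q + m = 12841 + 5*sqrt(1697)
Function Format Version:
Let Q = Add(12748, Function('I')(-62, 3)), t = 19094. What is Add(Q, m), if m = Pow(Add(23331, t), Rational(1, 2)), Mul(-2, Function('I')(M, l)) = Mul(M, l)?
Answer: Add(12841, Mul(5, Pow(1697, Rational(1, 2)))) ≈ 13047.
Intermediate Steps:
Function('I')(M, l) = Mul(Rational(-1, 2), M, l) (Function('I')(M, l) = Mul(Rational(-1, 2), Mul(M, l)) = Mul(Rational(-1, 2), M, l))
m = Mul(5, Pow(1697, Rational(1, 2))) (m = Pow(Add(23331, 19094), Rational(1, 2)) = Pow(42425, Rational(1, 2)) = Mul(5, Pow(1697, Rational(1, 2))) ≈ 205.97)
Q = 12841 (Q = Add(12748, Mul(Rational(-1, 2), -62, 3)) = Add(12748, 93) = 12841)
Add(Q, m) = Add(12841, Mul(5, Pow(1697, Rational(1, 2))))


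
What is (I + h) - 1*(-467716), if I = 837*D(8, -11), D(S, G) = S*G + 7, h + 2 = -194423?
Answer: 205494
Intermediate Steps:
h = -194425 (h = -2 - 194423 = -194425)
D(S, G) = 7 + G*S (D(S, G) = G*S + 7 = 7 + G*S)
I = -67797 (I = 837*(7 - 11*8) = 837*(7 - 88) = 837*(-81) = -67797)
(I + h) - 1*(-467716) = (-67797 - 194425) - 1*(-467716) = -262222 + 467716 = 205494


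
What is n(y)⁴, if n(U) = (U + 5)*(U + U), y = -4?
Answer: 4096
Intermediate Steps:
n(U) = 2*U*(5 + U) (n(U) = (5 + U)*(2*U) = 2*U*(5 + U))
n(y)⁴ = (2*(-4)*(5 - 4))⁴ = (2*(-4)*1)⁴ = (-8)⁴ = 4096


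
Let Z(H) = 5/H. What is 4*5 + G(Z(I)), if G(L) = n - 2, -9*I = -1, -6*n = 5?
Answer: 103/6 ≈ 17.167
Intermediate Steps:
n = -5/6 (n = -1/6*5 = -5/6 ≈ -0.83333)
I = 1/9 (I = -1/9*(-1) = 1/9 ≈ 0.11111)
G(L) = -17/6 (G(L) = -5/6 - 2 = -17/6)
4*5 + G(Z(I)) = 4*5 - 17/6 = 20 - 17/6 = 103/6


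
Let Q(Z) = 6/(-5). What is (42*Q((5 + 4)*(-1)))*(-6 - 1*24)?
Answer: 1512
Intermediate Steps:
Q(Z) = -6/5 (Q(Z) = 6*(-⅕) = -6/5)
(42*Q((5 + 4)*(-1)))*(-6 - 1*24) = (42*(-6/5))*(-6 - 1*24) = -252*(-6 - 24)/5 = -252/5*(-30) = 1512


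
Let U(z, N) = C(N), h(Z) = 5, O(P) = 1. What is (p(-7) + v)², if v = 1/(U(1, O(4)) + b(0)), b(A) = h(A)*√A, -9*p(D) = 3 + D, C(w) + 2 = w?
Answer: 25/81 ≈ 0.30864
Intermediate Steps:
C(w) = -2 + w
U(z, N) = -2 + N
p(D) = -⅓ - D/9 (p(D) = -(3 + D)/9 = -⅓ - D/9)
b(A) = 5*√A
v = -1 (v = 1/((-2 + 1) + 5*√0) = 1/(-1 + 5*0) = 1/(-1 + 0) = 1/(-1) = -1)
(p(-7) + v)² = ((-⅓ - ⅑*(-7)) - 1)² = ((-⅓ + 7/9) - 1)² = (4/9 - 1)² = (-5/9)² = 25/81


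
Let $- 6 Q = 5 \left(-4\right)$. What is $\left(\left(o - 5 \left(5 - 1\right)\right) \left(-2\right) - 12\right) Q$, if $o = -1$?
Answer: $100$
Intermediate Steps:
$Q = \frac{10}{3}$ ($Q = - \frac{5 \left(-4\right)}{6} = \left(- \frac{1}{6}\right) \left(-20\right) = \frac{10}{3} \approx 3.3333$)
$\left(\left(o - 5 \left(5 - 1\right)\right) \left(-2\right) - 12\right) Q = \left(\left(-1 - 5 \left(5 - 1\right)\right) \left(-2\right) - 12\right) \frac{10}{3} = \left(\left(-1 - 20\right) \left(-2\right) - 12\right) \frac{10}{3} = \left(\left(-21\right) \left(-2\right) - 12\right) \frac{10}{3} = \left(42 - 12\right) \frac{10}{3} = 30 \cdot \frac{10}{3} = 100$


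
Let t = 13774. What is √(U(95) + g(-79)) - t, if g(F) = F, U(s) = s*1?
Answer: -13770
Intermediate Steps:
U(s) = s
√(U(95) + g(-79)) - t = √(95 - 79) - 1*13774 = √16 - 13774 = 4 - 13774 = -13770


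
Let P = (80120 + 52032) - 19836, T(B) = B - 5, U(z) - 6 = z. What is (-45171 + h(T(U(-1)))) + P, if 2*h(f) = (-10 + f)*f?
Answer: 67145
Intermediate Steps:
U(z) = 6 + z
T(B) = -5 + B
h(f) = f*(-10 + f)/2 (h(f) = ((-10 + f)*f)/2 = (f*(-10 + f))/2 = f*(-10 + f)/2)
P = 112316 (P = 132152 - 19836 = 112316)
(-45171 + h(T(U(-1)))) + P = (-45171 + (-5 + (6 - 1))*(-10 + (-5 + (6 - 1)))/2) + 112316 = (-45171 + (-5 + 5)*(-10 + (-5 + 5))/2) + 112316 = (-45171 + (½)*0*(-10 + 0)) + 112316 = (-45171 + (½)*0*(-10)) + 112316 = (-45171 + 0) + 112316 = -45171 + 112316 = 67145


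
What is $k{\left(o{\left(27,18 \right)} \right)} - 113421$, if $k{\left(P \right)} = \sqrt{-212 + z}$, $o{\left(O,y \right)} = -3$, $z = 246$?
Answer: $-113421 + \sqrt{34} \approx -1.1342 \cdot 10^{5}$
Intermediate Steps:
$k{\left(P \right)} = \sqrt{34}$ ($k{\left(P \right)} = \sqrt{-212 + 246} = \sqrt{34}$)
$k{\left(o{\left(27,18 \right)} \right)} - 113421 = \sqrt{34} - 113421 = -113421 + \sqrt{34}$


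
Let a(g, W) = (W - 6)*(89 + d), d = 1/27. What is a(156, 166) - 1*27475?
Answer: -357185/27 ≈ -13229.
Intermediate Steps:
d = 1/27 ≈ 0.037037
a(g, W) = -4808/9 + 2404*W/27 (a(g, W) = (W - 6)*(89 + 1/27) = (-6 + W)*(2404/27) = -4808/9 + 2404*W/27)
a(156, 166) - 1*27475 = (-4808/9 + (2404/27)*166) - 1*27475 = (-4808/9 + 399064/27) - 27475 = 384640/27 - 27475 = -357185/27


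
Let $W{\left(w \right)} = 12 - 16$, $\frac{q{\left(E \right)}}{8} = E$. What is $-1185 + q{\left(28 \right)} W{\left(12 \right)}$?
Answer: $-2081$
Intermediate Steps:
$q{\left(E \right)} = 8 E$
$W{\left(w \right)} = -4$
$-1185 + q{\left(28 \right)} W{\left(12 \right)} = -1185 + 8 \cdot 28 \left(-4\right) = -1185 + 224 \left(-4\right) = -1185 - 896 = -2081$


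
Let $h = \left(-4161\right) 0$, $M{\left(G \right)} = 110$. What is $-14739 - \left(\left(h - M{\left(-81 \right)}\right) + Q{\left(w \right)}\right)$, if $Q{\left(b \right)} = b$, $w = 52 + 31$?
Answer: $-14712$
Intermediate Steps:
$w = 83$
$h = 0$
$-14739 - \left(\left(h - M{\left(-81 \right)}\right) + Q{\left(w \right)}\right) = -14739 - \left(\left(0 - 110\right) + 83\right) = -14739 - \left(-110 + 83\right) = -14739 - -27 = -14739 + 27 = -14712$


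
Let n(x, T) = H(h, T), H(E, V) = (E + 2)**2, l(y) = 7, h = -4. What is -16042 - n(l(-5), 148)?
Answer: -16046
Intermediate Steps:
H(E, V) = (2 + E)**2
n(x, T) = 4 (n(x, T) = (2 - 4)**2 = (-2)**2 = 4)
-16042 - n(l(-5), 148) = -16042 - 1*4 = -16042 - 4 = -16046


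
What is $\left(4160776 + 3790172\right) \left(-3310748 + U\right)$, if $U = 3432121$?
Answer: $965030411604$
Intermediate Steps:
$\left(4160776 + 3790172\right) \left(-3310748 + U\right) = \left(4160776 + 3790172\right) \left(-3310748 + 3432121\right) = 7950948 \cdot 121373 = 965030411604$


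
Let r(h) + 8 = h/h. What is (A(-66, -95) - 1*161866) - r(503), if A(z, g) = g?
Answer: -161954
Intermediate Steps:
r(h) = -7 (r(h) = -8 + h/h = -8 + 1 = -7)
(A(-66, -95) - 1*161866) - r(503) = (-95 - 1*161866) - 1*(-7) = (-95 - 161866) + 7 = -161961 + 7 = -161954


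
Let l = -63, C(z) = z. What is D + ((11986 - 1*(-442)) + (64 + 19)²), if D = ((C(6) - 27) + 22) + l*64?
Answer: 15286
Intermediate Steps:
D = -4031 (D = ((6 - 27) + 22) - 63*64 = (-21 + 22) - 4032 = 1 - 4032 = -4031)
D + ((11986 - 1*(-442)) + (64 + 19)²) = -4031 + ((11986 - 1*(-442)) + (64 + 19)²) = -4031 + ((11986 + 442) + 83²) = -4031 + (12428 + 6889) = -4031 + 19317 = 15286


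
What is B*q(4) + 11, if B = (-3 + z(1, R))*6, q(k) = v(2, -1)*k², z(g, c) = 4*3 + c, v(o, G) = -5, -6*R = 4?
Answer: -3989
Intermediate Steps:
R = -⅔ (R = -⅙*4 = -⅔ ≈ -0.66667)
z(g, c) = 12 + c
q(k) = -5*k²
B = 50 (B = (-3 + (12 - ⅔))*6 = (-3 + 34/3)*6 = (25/3)*6 = 50)
B*q(4) + 11 = 50*(-5*4²) + 11 = 50*(-5*16) + 11 = 50*(-80) + 11 = -4000 + 11 = -3989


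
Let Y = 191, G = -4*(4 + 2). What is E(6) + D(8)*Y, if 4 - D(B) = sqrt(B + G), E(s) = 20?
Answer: 784 - 764*I ≈ 784.0 - 764.0*I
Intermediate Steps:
G = -24 (G = -4*6 = -24)
D(B) = 4 - sqrt(-24 + B) (D(B) = 4 - sqrt(B - 24) = 4 - sqrt(-24 + B))
E(6) + D(8)*Y = 20 + (4 - sqrt(-24 + 8))*191 = 20 + (4 - sqrt(-16))*191 = 20 + (4 - 4*I)*191 = 20 + (764 - 764*I) = 784 - 764*I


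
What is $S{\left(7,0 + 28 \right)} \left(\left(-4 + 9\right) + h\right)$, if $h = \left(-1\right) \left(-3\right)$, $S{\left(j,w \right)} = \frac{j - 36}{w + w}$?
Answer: $- \frac{29}{7} \approx -4.1429$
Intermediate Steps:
$S{\left(j,w \right)} = \frac{-36 + j}{2 w}$
$h = 3$
$S{\left(7,0 + 28 \right)} \left(\left(-4 + 9\right) + h\right) = \frac{-36 + 7}{2 \left(0 + 28\right)} \left(\left(-4 + 9\right) + 3\right) = \frac{1}{2} \cdot \frac{1}{28} \left(-29\right) \left(5 + 3\right) = \frac{1}{2} \cdot \frac{1}{28} \left(-29\right) 8 = \left(- \frac{29}{56}\right) 8 = - \frac{29}{7}$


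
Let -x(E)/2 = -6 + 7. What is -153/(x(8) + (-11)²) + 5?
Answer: 26/7 ≈ 3.7143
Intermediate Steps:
x(E) = -2 (x(E) = -2*(-6 + 7) = -2*1 = -2)
-153/(x(8) + (-11)²) + 5 = -153/(-2 + (-11)²) + 5 = -153/(-2 + 121) + 5 = -153/119 + 5 = -153*1/119 + 5 = -9/7 + 5 = 26/7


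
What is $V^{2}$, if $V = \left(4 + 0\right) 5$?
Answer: $400$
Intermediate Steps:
$V = 20$ ($V = 4 \cdot 5 = 20$)
$V^{2} = 20^{2} = 400$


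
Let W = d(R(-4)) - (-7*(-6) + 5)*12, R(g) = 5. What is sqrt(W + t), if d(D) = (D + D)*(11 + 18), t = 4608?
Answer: sqrt(4334) ≈ 65.833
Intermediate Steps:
d(D) = 58*D (d(D) = (2*D)*29 = 58*D)
W = -274 (W = 58*5 - (-7*(-6) + 5)*12 = 290 - (42 + 5)*12 = 290 - 47*12 = 290 - 1*564 = 290 - 564 = -274)
sqrt(W + t) = sqrt(-274 + 4608) = sqrt(4334)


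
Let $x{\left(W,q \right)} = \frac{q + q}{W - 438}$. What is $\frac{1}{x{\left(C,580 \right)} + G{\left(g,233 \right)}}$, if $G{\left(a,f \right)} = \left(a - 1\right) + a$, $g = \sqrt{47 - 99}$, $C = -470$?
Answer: $- \frac{117359}{10985321} - \frac{206116 i \sqrt{13}}{10985321} \approx -0.010683 - 0.06765 i$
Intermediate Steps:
$g = 2 i \sqrt{13}$ ($g = \sqrt{-52} = 2 i \sqrt{13} \approx 7.2111 i$)
$x{\left(W,q \right)} = \frac{2 q}{-438 + W}$
$G{\left(a,f \right)} = -1 + 2 a$ ($G{\left(a,f \right)} = \left(-1 + a\right) + a = -1 + 2 a$)
$\frac{1}{x{\left(C,580 \right)} + G{\left(g,233 \right)}} = \frac{1}{2 \cdot 580 \frac{1}{-438 - 470} - \left(1 - 2 \cdot 2 i \sqrt{13}\right)} = \frac{1}{2 \cdot 580 \frac{1}{-908} - \left(1 - 4 i \sqrt{13}\right)} = \frac{1}{2 \cdot 580 \left(- \frac{1}{908}\right) - \left(1 - 4 i \sqrt{13}\right)} = \frac{1}{- \frac{290}{227} - \left(1 - 4 i \sqrt{13}\right)} = \frac{1}{- \frac{517}{227} + 4 i \sqrt{13}}$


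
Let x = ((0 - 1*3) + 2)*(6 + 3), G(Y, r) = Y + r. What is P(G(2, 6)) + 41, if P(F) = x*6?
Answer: -13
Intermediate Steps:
x = -9 (x = ((0 - 3) + 2)*9 = (-3 + 2)*9 = -1*9 = -9)
P(F) = -54 (P(F) = -9*6 = -54)
P(G(2, 6)) + 41 = -54 + 41 = -13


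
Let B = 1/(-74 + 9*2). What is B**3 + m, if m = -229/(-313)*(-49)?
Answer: -1970587449/54967808 ≈ -35.850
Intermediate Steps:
m = -11221/313 (m = -229*(-1/313)*(-49) = (229/313)*(-49) = -11221/313 ≈ -35.850)
B = -1/56 (B = 1/(-74 + 18) = 1/(-56) = -1/56 ≈ -0.017857)
B**3 + m = (-1/56)**3 - 11221/313 = -1/175616 - 11221/313 = -1970587449/54967808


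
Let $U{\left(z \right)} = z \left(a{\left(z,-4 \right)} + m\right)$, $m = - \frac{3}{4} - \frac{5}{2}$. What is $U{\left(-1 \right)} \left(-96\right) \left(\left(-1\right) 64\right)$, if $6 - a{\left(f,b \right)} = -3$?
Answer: $-35328$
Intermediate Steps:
$a{\left(f,b \right)} = 9$ ($a{\left(f,b \right)} = 6 - -3 = 6 + 3 = 9$)
$m = - \frac{13}{4}$ ($m = \left(-3\right) \frac{1}{4} - \frac{5}{2} = - \frac{3}{4} - \frac{5}{2} = - \frac{13}{4} \approx -3.25$)
$U{\left(z \right)} = \frac{23 z}{4}$ ($U{\left(z \right)} = z \left(9 - \frac{13}{4}\right) = z \frac{23}{4} = \frac{23 z}{4}$)
$U{\left(-1 \right)} \left(-96\right) \left(\left(-1\right) 64\right) = \frac{23}{4} \left(-1\right) \left(-96\right) \left(\left(-1\right) 64\right) = \left(- \frac{23}{4}\right) \left(-96\right) \left(-64\right) = 552 \left(-64\right) = -35328$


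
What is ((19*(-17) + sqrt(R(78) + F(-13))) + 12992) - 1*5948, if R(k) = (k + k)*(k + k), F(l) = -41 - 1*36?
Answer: 6721 + sqrt(24259) ≈ 6876.8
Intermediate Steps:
F(l) = -77 (F(l) = -41 - 36 = -77)
R(k) = 4*k**2 (R(k) = (2*k)*(2*k) = 4*k**2)
((19*(-17) + sqrt(R(78) + F(-13))) + 12992) - 1*5948 = ((19*(-17) + sqrt(4*78**2 - 77)) + 12992) - 1*5948 = ((-323 + sqrt(4*6084 - 77)) + 12992) - 5948 = ((-323 + sqrt(24336 - 77)) + 12992) - 5948 = ((-323 + sqrt(24259)) + 12992) - 5948 = (12669 + sqrt(24259)) - 5948 = 6721 + sqrt(24259)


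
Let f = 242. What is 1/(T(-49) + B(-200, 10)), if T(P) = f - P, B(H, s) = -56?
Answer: 1/235 ≈ 0.0042553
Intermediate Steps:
T(P) = 242 - P
1/(T(-49) + B(-200, 10)) = 1/((242 - 1*(-49)) - 56) = 1/((242 + 49) - 56) = 1/(291 - 56) = 1/235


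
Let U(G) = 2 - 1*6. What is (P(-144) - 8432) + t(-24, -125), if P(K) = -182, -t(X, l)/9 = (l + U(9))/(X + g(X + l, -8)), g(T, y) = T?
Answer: -1491383/173 ≈ -8620.7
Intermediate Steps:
U(G) = -4 (U(G) = 2 - 6 = -4)
t(X, l) = -9*(-4 + l)/(l + 2*X) (t(X, l) = -9*(l - 4)/(X + (X + l)) = -9*(-4 + l)/(l + 2*X))
(P(-144) - 8432) + t(-24, -125) = (-182 - 8432) + 9*(4 - 1*(-125))/(-125 + 2*(-24)) = -8614 + 9*(4 + 125)/(-125 - 48) = -8614 + 9*129/(-173) = -8614 + 9*(-1/173)*129 = -8614 - 1161/173 = -1491383/173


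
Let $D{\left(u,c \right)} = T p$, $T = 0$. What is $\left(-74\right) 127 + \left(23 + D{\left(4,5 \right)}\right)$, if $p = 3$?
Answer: $-9375$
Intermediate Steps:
$D{\left(u,c \right)} = 0$ ($D{\left(u,c \right)} = 0 \cdot 3 = 0$)
$\left(-74\right) 127 + \left(23 + D{\left(4,5 \right)}\right) = \left(-74\right) 127 + \left(23 + 0\right) = -9398 + 23 = -9375$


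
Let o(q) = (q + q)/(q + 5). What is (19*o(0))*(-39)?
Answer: 0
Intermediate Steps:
o(q) = 2*q/(5 + q) (o(q) = (2*q)/(5 + q) = 2*q/(5 + q))
(19*o(0))*(-39) = (19*(2*0/(5 + 0)))*(-39) = (19*(2*0/5))*(-39) = (19*(2*0*(1/5)))*(-39) = (19*0)*(-39) = 0*(-39) = 0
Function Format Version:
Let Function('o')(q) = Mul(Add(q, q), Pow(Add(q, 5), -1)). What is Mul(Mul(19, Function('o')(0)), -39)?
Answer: 0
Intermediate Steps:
Function('o')(q) = Mul(2, q, Pow(Add(5, q), -1)) (Function('o')(q) = Mul(Mul(2, q), Pow(Add(5, q), -1)) = Mul(2, q, Pow(Add(5, q), -1)))
Mul(Mul(19, Function('o')(0)), -39) = Mul(Mul(19, Mul(2, 0, Pow(Add(5, 0), -1))), -39) = Mul(Mul(19, Mul(2, 0, Pow(5, -1))), -39) = Mul(Mul(19, Mul(2, 0, Rational(1, 5))), -39) = Mul(Mul(19, 0), -39) = Mul(0, -39) = 0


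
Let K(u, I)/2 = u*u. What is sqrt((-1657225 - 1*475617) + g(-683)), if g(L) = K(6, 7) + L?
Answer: I*sqrt(2133453) ≈ 1460.6*I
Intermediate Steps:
K(u, I) = 2*u**2 (K(u, I) = 2*(u*u) = 2*u**2)
g(L) = 72 + L (g(L) = 2*6**2 + L = 2*36 + L = 72 + L)
sqrt((-1657225 - 1*475617) + g(-683)) = sqrt((-1657225 - 1*475617) + (72 - 683)) = sqrt((-1657225 - 475617) - 611) = sqrt(-2132842 - 611) = sqrt(-2133453) = I*sqrt(2133453)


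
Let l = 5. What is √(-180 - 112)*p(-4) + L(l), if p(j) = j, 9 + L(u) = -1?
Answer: -10 - 8*I*√73 ≈ -10.0 - 68.352*I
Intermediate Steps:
L(u) = -10 (L(u) = -9 - 1 = -10)
√(-180 - 112)*p(-4) + L(l) = √(-180 - 112)*(-4) - 10 = √(-292)*(-4) - 10 = (2*I*√73)*(-4) - 10 = -8*I*√73 - 10 = -10 - 8*I*√73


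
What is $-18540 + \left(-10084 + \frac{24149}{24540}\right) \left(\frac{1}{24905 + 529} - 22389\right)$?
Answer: $\frac{28177905051415135}{124830072} \approx 2.2573 \cdot 10^{8}$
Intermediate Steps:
$-18540 + \left(-10084 + \frac{24149}{24540}\right) \left(\frac{1}{24905 + 529} - 22389\right) = -18540 + \left(-10084 + 24149 \cdot \frac{1}{24540}\right) \left(\frac{1}{25434} - 22389\right) = -18540 + \left(-10084 + \frac{24149}{24540}\right) \left(\frac{1}{25434} - 22389\right) = -18540 - - \frac{28180219400950015}{124830072} = -18540 + \frac{28180219400950015}{124830072} = \frac{28177905051415135}{124830072}$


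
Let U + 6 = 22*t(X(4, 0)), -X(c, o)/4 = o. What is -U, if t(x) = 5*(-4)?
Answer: 446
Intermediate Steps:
X(c, o) = -4*o
t(x) = -20
U = -446 (U = -6 + 22*(-20) = -6 - 440 = -446)
-U = -1*(-446) = 446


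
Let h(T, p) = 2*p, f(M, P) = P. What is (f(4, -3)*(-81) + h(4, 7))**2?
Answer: 66049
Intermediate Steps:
(f(4, -3)*(-81) + h(4, 7))**2 = (-3*(-81) + 2*7)**2 = (243 + 14)**2 = 257**2 = 66049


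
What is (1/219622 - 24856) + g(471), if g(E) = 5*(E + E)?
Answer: -4424504811/219622 ≈ -20146.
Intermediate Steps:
g(E) = 10*E (g(E) = 5*(2*E) = 10*E)
(1/219622 - 24856) + g(471) = (1/219622 - 24856) + 10*471 = (1/219622 - 24856) + 4710 = -5458924431/219622 + 4710 = -4424504811/219622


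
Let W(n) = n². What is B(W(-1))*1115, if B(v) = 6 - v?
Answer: 5575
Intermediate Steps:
B(W(-1))*1115 = (6 - 1*(-1)²)*1115 = (6 - 1*1)*1115 = (6 - 1)*1115 = 5*1115 = 5575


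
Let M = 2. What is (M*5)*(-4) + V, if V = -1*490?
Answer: -530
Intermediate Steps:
V = -490
(M*5)*(-4) + V = (2*5)*(-4) - 490 = 10*(-4) - 490 = -40 - 490 = -530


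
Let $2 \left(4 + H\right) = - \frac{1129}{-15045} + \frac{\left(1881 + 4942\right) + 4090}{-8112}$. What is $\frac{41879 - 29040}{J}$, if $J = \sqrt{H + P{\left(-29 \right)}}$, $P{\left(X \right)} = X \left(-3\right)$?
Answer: $\frac{667628 \sqrt{22405291500010}}{2233827667} \approx 1414.7$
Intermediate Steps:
$P{\left(X \right)} = - 3 X$
$H = - \frac{125709773}{27121120}$ ($H = -4 + \frac{- \frac{1129}{-15045} + \frac{\left(1881 + 4942\right) + 4090}{-8112}}{2} = -4 + \frac{\left(-1129\right) \left(- \frac{1}{15045}\right) + \left(6823 + 4090\right) \left(- \frac{1}{8112}\right)}{2} = -4 + \frac{\frac{1129}{15045} + 10913 \left(- \frac{1}{8112}\right)}{2} = -4 + \frac{\frac{1129}{15045} - \frac{10913}{8112}}{2} = -4 + \frac{1}{2} \left(- \frac{17225293}{13560560}\right) = -4 - \frac{17225293}{27121120} = - \frac{125709773}{27121120} \approx -4.6351$)
$J = \frac{\sqrt{22405291500010}}{521560}$ ($J = \sqrt{- \frac{125709773}{27121120} - -87} = \sqrt{- \frac{125709773}{27121120} + 87} = \sqrt{\frac{2233827667}{27121120}} = \frac{\sqrt{22405291500010}}{521560} \approx 9.0755$)
$\frac{41879 - 29040}{J} = \frac{41879 - 29040}{\frac{1}{521560} \sqrt{22405291500010}} = \left(41879 - 29040\right) \frac{52 \sqrt{22405291500010}}{2233827667} = 12839 \frac{52 \sqrt{22405291500010}}{2233827667} = \frac{667628 \sqrt{22405291500010}}{2233827667}$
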